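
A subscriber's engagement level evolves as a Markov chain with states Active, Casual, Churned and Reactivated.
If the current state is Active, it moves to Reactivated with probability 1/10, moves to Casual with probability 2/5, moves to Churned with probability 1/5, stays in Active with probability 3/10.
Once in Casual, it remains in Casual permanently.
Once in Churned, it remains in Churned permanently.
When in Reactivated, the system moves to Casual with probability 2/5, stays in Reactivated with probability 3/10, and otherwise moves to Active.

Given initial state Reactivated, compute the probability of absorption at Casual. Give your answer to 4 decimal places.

Let h(s) be the probability of absorption at Casual starting from transient state s. Then h(Casual) = 1 and h(Churned) = 0. By first-step analysis:
h(Active) = 0.3·h(Active) + 0.4·1 + 0.2·0 + 0.1·h(Reactivated)
h(Reactivated) = 0.3·h(Active) + 0.4·1 + 0.3·h(Reactivated)
Solving: h(Active) = 0.6957, h(Reactivated) = 0.8696.
Starting from Reactivated, the probability is 0.8696.

0.8696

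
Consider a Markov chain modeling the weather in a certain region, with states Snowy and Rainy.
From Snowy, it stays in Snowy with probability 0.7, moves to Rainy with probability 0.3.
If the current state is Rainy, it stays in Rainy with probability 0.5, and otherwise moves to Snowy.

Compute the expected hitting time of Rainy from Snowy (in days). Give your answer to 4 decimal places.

3.3333

Let t(s) be the expected number of days to first reach Rainy from state s, with t(Rainy) = 0. Conditioning on the first day:
t(Snowy) = 1 + 0.7·t(Snowy)
Solving: t(Snowy) = 3.3333.
Expected days from Snowy to Rainy: 3.3333.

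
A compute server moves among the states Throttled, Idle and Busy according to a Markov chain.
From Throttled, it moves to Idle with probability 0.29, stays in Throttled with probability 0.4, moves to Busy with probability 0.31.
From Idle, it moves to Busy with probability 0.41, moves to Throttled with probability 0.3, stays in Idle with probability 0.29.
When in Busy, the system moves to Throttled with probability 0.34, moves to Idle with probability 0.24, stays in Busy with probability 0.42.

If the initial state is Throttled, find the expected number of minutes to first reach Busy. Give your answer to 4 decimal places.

2.9499

Let t(s) be the expected number of minutes to first reach Busy from state s, with t(Busy) = 0. Conditioning on the first minute:
t(Throttled) = 1 + 0.4·t(Throttled) + 0.29·t(Idle)
t(Idle) = 1 + 0.3·t(Throttled) + 0.29·t(Idle)
Solving: t(Throttled) = 2.9499, t(Idle) = 2.6549.
Expected minutes from Throttled to Busy: 2.9499.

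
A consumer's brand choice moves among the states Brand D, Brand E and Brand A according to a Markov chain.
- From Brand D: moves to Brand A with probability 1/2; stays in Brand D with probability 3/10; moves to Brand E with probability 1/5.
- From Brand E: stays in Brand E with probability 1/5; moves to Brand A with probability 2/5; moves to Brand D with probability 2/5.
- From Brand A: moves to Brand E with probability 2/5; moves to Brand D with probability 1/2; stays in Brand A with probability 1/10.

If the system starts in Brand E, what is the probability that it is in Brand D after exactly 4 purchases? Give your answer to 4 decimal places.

0.3952

Propagate the distribution vector 4 purchases from Brand E.
After 0 purchases: (0.0000, 1.0000, 0.0000)
After 1 purchase: (0.4000, 0.2000, 0.4000)
After 2 purchases: (0.4000, 0.2800, 0.3200)
After 3 purchases: (0.3920, 0.2640, 0.3440)
After 4 purchases: (0.3952, 0.2688, 0.3360)
P(in Brand D after 4 purchases) = 0.3952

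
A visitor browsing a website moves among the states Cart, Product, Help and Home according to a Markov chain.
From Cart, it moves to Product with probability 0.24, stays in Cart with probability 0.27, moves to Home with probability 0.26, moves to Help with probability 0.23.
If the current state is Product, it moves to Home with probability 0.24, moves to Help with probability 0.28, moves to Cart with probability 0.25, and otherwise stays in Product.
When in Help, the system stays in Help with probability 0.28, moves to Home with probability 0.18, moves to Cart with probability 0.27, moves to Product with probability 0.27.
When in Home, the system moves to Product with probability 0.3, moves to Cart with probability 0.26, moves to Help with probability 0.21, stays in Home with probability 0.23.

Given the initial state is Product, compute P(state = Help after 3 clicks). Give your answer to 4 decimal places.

Propagate the distribution vector 3 clicks from Product.
After 0 clicks: (0.0000, 1.0000, 0.0000, 0.0000)
After 1 click: (0.2500, 0.2300, 0.2800, 0.2400)
After 2 clicks: (0.2630, 0.2605, 0.2507, 0.2258)
After 3 clicks: (0.2625, 0.2585, 0.2510, 0.2280)
P(in Help after 3 clicks) = 0.2510

0.2510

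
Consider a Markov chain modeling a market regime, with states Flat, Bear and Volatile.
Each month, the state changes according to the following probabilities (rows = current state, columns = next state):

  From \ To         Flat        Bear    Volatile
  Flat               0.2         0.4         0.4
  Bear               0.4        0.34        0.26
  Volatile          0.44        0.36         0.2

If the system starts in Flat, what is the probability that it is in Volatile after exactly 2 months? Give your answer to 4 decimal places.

0.2640

Sum over the intermediate state after 1 month:
P = P(Flat→Flat)·P(Flat→Volatile) + P(Flat→Bear)·P(Bear→Volatile) + P(Flat→Volatile)·P(Volatile→Volatile)
  = 0.2×0.4 + 0.4×0.26 + 0.4×0.2
  = 0.0800 + 0.1040 + 0.0800 = 0.2640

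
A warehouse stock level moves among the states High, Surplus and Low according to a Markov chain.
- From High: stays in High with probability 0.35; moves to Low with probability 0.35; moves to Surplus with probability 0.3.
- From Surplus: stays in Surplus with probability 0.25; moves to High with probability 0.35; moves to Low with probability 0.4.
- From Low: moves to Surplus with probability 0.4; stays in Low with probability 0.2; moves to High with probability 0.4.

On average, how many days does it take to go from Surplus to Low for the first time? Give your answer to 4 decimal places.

2.6144

Let t(s) be the expected number of days to first reach Low from state s, with t(Low) = 0. Conditioning on the first day:
t(High) = 1 + 0.35·t(High) + 0.3·t(Surplus)
t(Surplus) = 1 + 0.35·t(High) + 0.25·t(Surplus)
Solving: t(High) = 2.7451, t(Surplus) = 2.6144.
Expected days from Surplus to Low: 2.6144.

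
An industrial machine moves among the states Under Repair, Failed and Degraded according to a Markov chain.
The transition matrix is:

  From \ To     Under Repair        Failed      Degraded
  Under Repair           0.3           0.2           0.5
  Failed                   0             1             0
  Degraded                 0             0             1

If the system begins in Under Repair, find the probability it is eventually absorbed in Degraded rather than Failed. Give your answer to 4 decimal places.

0.7143

Let h(s) be the probability of absorption at Degraded starting from transient state s. Then h(Degraded) = 1 and h(Failed) = 0. By first-step analysis:
h(Under Repair) = 0.3·h(Under Repair) + 0.2·0 + 0.5·1
Solving: h(Under Repair) = 0.7143.
Starting from Under Repair, the probability is 0.7143.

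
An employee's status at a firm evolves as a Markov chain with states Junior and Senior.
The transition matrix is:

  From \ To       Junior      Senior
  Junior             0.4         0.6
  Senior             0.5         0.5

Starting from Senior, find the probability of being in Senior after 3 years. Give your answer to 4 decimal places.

0.5450

Propagate the distribution vector 3 years from Senior.
After 0 years: (0.0000, 1.0000)
After 1 year: (0.5000, 0.5000)
After 2 years: (0.4500, 0.5500)
After 3 years: (0.4550, 0.5450)
P(in Senior after 3 years) = 0.5450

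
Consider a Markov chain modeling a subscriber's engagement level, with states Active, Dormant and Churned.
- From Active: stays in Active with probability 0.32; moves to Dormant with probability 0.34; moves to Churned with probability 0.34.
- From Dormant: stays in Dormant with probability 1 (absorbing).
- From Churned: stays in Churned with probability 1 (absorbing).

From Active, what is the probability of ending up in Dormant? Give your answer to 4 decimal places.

0.5000

Let h(s) be the probability of absorption at Dormant starting from transient state s. Then h(Dormant) = 1 and h(Churned) = 0. By first-step analysis:
h(Active) = 0.32·h(Active) + 0.34·1 + 0.34·0
Solving: h(Active) = 0.5000.
Starting from Active, the probability is 0.5000.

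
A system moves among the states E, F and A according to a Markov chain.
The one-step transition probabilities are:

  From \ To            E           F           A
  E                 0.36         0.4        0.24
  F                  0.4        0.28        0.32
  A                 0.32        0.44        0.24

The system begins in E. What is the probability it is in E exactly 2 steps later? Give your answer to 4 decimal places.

0.3664

Sum over the intermediate state after 1 step:
P = P(E→E)·P(E→E) + P(E→F)·P(F→E) + P(E→A)·P(A→E)
  = 0.36×0.36 + 0.4×0.4 + 0.24×0.32
  = 0.1296 + 0.1600 + 0.0768 = 0.3664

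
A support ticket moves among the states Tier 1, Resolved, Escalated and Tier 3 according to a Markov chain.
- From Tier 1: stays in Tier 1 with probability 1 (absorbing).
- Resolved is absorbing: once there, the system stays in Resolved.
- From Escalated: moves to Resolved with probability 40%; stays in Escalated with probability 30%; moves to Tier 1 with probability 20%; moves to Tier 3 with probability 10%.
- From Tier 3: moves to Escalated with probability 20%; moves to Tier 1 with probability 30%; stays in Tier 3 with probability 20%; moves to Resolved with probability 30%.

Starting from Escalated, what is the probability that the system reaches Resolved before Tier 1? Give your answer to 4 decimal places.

Let h(s) be the probability of absorption at Resolved starting from transient state s. Then h(Resolved) = 1 and h(Tier 1) = 0. By first-step analysis:
h(Escalated) = 0.2·0 + 0.4·1 + 0.3·h(Escalated) + 0.1·h(Tier 3)
h(Tier 3) = 0.3·0 + 0.3·1 + 0.2·h(Escalated) + 0.2·h(Tier 3)
Solving: h(Escalated) = 0.6481, h(Tier 3) = 0.5370.
Starting from Escalated, the probability is 0.6481.

0.6481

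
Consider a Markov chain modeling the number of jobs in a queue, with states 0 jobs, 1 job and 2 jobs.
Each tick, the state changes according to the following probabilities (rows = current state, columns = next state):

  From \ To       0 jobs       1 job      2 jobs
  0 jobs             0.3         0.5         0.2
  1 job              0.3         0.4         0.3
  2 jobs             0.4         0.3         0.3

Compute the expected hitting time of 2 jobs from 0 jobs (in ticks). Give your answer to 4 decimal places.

Let t(s) be the expected number of ticks to first reach 2 jobs from state s, with t(2 jobs) = 0. Conditioning on the first tick:
t(0 jobs) = 1 + 0.3·t(0 jobs) + 0.5·t(1 job)
t(1 job) = 1 + 0.3·t(0 jobs) + 0.4·t(1 job)
Solving: t(0 jobs) = 4.0741, t(1 job) = 3.7037.
Expected ticks from 0 jobs to 2 jobs: 4.0741.

4.0741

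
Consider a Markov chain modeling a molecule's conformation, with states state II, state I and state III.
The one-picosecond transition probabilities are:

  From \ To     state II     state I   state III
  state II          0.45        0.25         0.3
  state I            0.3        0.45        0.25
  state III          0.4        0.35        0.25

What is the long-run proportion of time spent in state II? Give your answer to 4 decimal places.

0.3846

Let the stationary distribution be π with π = πP and π_1 + π_2 + π_3 = 1.
π_1 = 0.45·π_1 + 0.3·π_2 + 0.4·π_3
π_2 = 0.25·π_1 + 0.45·π_2 + 0.35·π_3
Solving with the normalization constraint gives π = (0.3846, 0.3462, 0.2692).
So the stationary probability of state II is 0.3846.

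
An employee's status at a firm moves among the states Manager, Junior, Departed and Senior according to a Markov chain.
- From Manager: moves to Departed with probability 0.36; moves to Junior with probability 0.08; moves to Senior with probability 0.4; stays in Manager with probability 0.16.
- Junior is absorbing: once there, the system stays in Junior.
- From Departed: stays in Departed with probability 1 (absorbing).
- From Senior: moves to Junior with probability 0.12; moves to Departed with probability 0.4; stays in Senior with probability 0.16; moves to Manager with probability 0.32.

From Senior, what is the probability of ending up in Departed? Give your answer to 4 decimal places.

0.7812

Let h(s) be the probability of absorption at Departed starting from transient state s. Then h(Departed) = 1 and h(Junior) = 0. By first-step analysis:
h(Manager) = 0.16·h(Manager) + 0.08·0 + 0.36·1 + 0.4·h(Senior)
h(Senior) = 0.32·h(Manager) + 0.12·0 + 0.4·1 + 0.16·h(Senior)
Solving: h(Manager) = 0.8006, h(Senior) = 0.7812.
Starting from Senior, the probability is 0.7812.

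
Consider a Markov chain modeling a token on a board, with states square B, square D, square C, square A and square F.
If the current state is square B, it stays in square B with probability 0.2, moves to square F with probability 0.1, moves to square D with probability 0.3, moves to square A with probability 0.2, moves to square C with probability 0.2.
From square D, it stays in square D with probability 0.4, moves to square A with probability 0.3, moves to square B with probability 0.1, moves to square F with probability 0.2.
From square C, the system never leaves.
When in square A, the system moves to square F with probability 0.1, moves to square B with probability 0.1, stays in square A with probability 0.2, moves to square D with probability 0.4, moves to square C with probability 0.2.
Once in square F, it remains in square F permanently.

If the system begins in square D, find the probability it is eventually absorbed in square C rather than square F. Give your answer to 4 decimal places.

0.3149

Let h(s) be the probability of absorption at square C starting from transient state s. Then h(square C) = 1 and h(square F) = 0. By first-step analysis:
h(square B) = 0.2·h(square B) + 0.3·h(square D) + 0.2·1 + 0.2·h(square A) + 0.1·0
h(square D) = 0.1·h(square B) + 0.4·h(square D) + 0.3·h(square A) + 0.2·0
h(square A) = 0.1·h(square B) + 0.4·h(square D) + 0.2·1 + 0.2·h(square A) + 0.1·0
Solving: h(square B) = 0.4851, h(square D) = 0.3149, h(square A) = 0.4681.
Starting from square D, the probability is 0.3149.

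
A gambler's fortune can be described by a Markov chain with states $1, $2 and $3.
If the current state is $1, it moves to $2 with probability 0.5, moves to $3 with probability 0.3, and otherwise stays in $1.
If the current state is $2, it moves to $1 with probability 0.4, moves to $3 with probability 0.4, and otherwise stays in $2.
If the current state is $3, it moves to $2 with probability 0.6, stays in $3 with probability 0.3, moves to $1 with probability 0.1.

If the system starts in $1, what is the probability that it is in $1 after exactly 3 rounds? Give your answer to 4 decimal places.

0.2410

Propagate the distribution vector 3 rounds from $1.
After 0 rounds: (1.0000, 0.0000, 0.0000)
After 1 round: (0.2000, 0.5000, 0.3000)
After 2 rounds: (0.2700, 0.3800, 0.3500)
After 3 rounds: (0.2410, 0.4210, 0.3380)
P(in $1 after 3 rounds) = 0.2410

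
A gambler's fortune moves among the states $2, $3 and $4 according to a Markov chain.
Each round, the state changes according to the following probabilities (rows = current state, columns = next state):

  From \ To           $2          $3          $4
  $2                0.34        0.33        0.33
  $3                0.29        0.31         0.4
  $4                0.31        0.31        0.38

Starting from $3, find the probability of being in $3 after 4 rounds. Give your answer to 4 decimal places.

Propagate the distribution vector 4 rounds from $3.
After 0 rounds: (0.0000, 1.0000, 0.0000)
After 1 round: (0.2900, 0.3100, 0.4000)
After 2 rounds: (0.3125, 0.3158, 0.3717)
After 3 rounds: (0.3131, 0.3163, 0.3707)
After 4 rounds: (0.3131, 0.3163, 0.3707)
P(in $3 after 4 rounds) = 0.3163

0.3163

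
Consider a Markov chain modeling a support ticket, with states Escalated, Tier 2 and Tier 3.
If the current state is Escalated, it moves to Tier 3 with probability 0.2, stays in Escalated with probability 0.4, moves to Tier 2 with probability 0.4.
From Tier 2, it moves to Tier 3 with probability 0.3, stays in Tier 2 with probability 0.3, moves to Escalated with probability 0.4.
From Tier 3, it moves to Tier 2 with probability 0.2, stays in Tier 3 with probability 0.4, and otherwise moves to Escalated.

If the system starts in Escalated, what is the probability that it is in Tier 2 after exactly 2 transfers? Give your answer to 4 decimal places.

Sum over the intermediate state after 1 transfer:
P = P(Escalated→Escalated)·P(Escalated→Tier 2) + P(Escalated→Tier 2)·P(Tier 2→Tier 2) + P(Escalated→Tier 3)·P(Tier 3→Tier 2)
  = 0.4×0.4 + 0.4×0.3 + 0.2×0.2
  = 0.1600 + 0.1200 + 0.0400 = 0.3200

0.3200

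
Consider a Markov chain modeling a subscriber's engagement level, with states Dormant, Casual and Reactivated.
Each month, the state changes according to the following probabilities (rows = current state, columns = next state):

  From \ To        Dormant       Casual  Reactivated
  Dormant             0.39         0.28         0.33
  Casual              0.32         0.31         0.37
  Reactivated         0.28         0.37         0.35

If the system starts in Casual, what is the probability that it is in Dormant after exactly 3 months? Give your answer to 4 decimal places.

Propagate the distribution vector 3 months from Casual.
After 0 months: (0.0000, 1.0000, 0.0000)
After 1 month: (0.3200, 0.3100, 0.3700)
After 2 months: (0.3276, 0.3226, 0.3498)
After 3 months: (0.3289, 0.3212, 0.3499)
P(in Dormant after 3 months) = 0.3289

0.3289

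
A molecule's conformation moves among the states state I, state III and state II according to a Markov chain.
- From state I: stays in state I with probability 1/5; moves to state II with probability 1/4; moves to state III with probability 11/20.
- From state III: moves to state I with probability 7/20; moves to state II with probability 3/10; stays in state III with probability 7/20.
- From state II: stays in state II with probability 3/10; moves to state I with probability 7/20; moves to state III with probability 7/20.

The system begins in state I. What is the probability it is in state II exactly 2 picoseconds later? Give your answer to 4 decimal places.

0.2900

Sum over the intermediate state after 1 picosecond:
P = P(state I→state I)·P(state I→state II) + P(state I→state III)·P(state III→state II) + P(state I→state II)·P(state II→state II)
  = 0.2×0.25 + 0.55×0.3 + 0.25×0.3
  = 0.0500 + 0.1650 + 0.0750 = 0.2900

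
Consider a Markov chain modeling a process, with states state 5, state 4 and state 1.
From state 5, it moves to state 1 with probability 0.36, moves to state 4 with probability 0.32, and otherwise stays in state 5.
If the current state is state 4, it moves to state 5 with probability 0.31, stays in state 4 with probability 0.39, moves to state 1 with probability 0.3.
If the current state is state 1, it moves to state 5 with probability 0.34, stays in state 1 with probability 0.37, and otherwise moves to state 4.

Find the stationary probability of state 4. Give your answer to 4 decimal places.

Let the stationary distribution be π with π = πP and π_1 + π_2 + π_3 = 1.
π_1 = 0.32·π_1 + 0.31·π_2 + 0.34·π_3
π_2 = 0.32·π_1 + 0.39·π_2 + 0.29·π_3
Solving with the normalization constraint gives π = (0.3235, 0.3330, 0.3435).
So the stationary probability of state 4 is 0.3330.

0.3330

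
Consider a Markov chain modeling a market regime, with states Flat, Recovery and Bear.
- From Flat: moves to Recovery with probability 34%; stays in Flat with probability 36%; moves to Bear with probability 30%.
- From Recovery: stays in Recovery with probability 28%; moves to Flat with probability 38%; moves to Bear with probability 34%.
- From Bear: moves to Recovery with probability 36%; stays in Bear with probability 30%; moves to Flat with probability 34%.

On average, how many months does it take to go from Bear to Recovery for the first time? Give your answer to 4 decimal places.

2.8324

Let t(s) be the expected number of months to first reach Recovery from state s, with t(Recovery) = 0. Conditioning on the first month:
t(Flat) = 1 + 0.36·t(Flat) + 0.3·t(Bear)
t(Bear) = 1 + 0.34·t(Flat) + 0.3·t(Bear)
Solving: t(Flat) = 2.8902, t(Bear) = 2.8324.
Expected months from Bear to Recovery: 2.8324.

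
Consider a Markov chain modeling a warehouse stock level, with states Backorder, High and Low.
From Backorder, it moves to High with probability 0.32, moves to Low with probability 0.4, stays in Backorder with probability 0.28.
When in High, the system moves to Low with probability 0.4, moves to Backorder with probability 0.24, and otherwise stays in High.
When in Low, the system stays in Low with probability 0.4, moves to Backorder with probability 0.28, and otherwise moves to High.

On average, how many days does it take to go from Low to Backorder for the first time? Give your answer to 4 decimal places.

Let t(s) be the expected number of days to first reach Backorder from state s, with t(Backorder) = 0. Conditioning on the first day:
t(High) = 1 + 0.36·t(High) + 0.4·t(Low)
t(Low) = 1 + 0.32·t(High) + 0.4·t(Low)
Solving: t(High) = 3.9063, t(Low) = 3.7500.
Expected days from Low to Backorder: 3.7500.

3.7500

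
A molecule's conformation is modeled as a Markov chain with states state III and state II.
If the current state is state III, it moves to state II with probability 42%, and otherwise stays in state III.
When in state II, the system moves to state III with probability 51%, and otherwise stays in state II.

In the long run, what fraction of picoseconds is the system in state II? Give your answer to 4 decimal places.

0.4516

Let the stationary distribution be π with π = πP and π_1 + π_2 = 1.
π_1 = 0.58·π_1 + 0.51·π_2
Solving with the normalization constraint gives π = (0.5484, 0.4516).
So the stationary probability of state II is 0.4516.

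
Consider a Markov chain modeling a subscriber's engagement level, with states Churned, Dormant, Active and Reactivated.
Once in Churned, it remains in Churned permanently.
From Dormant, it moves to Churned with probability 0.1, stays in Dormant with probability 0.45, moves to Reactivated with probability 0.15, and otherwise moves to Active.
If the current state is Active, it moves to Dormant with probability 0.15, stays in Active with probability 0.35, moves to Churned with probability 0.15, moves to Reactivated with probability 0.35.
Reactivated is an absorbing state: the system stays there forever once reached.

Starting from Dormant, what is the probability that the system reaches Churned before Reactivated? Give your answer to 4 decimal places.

0.3520

Let h(s) be the probability of absorption at Churned starting from transient state s. Then h(Churned) = 1 and h(Reactivated) = 0. By first-step analysis:
h(Dormant) = 0.1·1 + 0.45·h(Dormant) + 0.3·h(Active) + 0.15·0
h(Active) = 0.15·1 + 0.15·h(Dormant) + 0.35·h(Active) + 0.35·0
Solving: h(Dormant) = 0.3520, h(Active) = 0.3120.
Starting from Dormant, the probability is 0.3520.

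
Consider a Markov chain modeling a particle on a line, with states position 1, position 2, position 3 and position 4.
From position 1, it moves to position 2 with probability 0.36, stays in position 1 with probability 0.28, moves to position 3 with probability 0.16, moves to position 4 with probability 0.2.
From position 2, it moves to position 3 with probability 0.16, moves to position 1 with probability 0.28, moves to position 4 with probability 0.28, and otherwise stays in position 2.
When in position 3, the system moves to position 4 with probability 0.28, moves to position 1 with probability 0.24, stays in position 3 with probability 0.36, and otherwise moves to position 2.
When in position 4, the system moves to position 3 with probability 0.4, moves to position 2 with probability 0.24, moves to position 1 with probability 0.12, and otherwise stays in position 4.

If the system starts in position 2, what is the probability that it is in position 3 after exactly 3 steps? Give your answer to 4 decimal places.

0.2710

Propagate the distribution vector 3 steps from position 2.
After 0 steps: (0.0000, 1.0000, 0.0000, 0.0000)
After 1 step: (0.2800, 0.2800, 0.1600, 0.2800)
After 2 steps: (0.2288, 0.2656, 0.2592, 0.2464)
After 3 steps: (0.2302, 0.2470, 0.2710, 0.2518)
P(in position 3 after 3 steps) = 0.2710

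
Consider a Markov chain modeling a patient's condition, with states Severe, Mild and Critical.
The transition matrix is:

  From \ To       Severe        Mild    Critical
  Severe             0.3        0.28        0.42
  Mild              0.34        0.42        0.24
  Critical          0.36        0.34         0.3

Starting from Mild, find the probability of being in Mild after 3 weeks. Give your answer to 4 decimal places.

0.3484

Propagate the distribution vector 3 weeks from Mild.
After 0 weeks: (0.0000, 1.0000, 0.0000)
After 1 week: (0.3400, 0.4200, 0.2400)
After 2 weeks: (0.3312, 0.3532, 0.3156)
After 3 weeks: (0.3331, 0.3484, 0.3186)
P(in Mild after 3 weeks) = 0.3484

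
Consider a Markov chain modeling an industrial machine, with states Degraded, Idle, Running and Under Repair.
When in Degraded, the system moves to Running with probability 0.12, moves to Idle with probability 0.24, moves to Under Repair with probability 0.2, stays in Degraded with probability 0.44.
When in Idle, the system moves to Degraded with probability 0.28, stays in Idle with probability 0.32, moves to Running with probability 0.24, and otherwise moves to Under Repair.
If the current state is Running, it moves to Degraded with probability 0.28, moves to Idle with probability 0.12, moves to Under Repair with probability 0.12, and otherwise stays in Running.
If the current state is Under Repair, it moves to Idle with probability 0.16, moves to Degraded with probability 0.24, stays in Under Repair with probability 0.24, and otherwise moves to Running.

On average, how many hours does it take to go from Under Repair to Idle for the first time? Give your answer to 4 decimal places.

Let t(s) be the expected number of hours to first reach Idle from state s, with t(Idle) = 0. Conditioning on the first hour:
t(Degraded) = 1 + 0.44·t(Degraded) + 0.12·t(Running) + 0.2·t(Under Repair)
t(Running) = 1 + 0.28·t(Degraded) + 0.48·t(Running) + 0.12·t(Under Repair)
t(Under Repair) = 1 + 0.24·t(Degraded) + 0.36·t(Running) + 0.24·t(Under Repair)
Solving: t(Degraded) = 5.1509, t(Running) = 6.0354, t(Under Repair) = 5.8012.
Expected hours from Under Repair to Idle: 5.8012.

5.8012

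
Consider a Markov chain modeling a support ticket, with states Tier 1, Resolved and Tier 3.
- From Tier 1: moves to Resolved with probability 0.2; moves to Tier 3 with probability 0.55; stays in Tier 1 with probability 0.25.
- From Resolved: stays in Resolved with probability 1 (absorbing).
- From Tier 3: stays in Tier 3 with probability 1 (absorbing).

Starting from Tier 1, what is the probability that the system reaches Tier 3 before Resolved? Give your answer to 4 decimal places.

0.7333

Let h(s) be the probability of absorption at Tier 3 starting from transient state s. Then h(Tier 3) = 1 and h(Resolved) = 0. By first-step analysis:
h(Tier 1) = 0.25·h(Tier 1) + 0.2·0 + 0.55·1
Solving: h(Tier 1) = 0.7333.
Starting from Tier 1, the probability is 0.7333.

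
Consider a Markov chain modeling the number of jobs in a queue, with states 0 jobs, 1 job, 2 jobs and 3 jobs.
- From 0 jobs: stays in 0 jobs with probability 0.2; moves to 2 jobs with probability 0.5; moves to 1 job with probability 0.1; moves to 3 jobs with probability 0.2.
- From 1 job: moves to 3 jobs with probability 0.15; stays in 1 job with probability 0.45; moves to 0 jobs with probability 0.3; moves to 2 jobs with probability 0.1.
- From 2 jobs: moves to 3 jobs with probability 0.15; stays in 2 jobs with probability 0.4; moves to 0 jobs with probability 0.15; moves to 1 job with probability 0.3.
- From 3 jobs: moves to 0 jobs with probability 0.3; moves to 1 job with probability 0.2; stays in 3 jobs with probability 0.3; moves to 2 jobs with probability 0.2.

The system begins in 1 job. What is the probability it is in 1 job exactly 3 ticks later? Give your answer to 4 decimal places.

0.2741

Propagate the distribution vector 3 ticks from 1 job.
After 0 ticks: (0.0000, 1.0000, 0.0000, 0.0000)
After 1 tick: (0.3000, 0.4500, 0.1000, 0.1500)
After 2 ticks: (0.2550, 0.2925, 0.2650, 0.1875)
After 3 ticks: (0.2348, 0.2741, 0.3003, 0.1909)
P(in 1 job after 3 ticks) = 0.2741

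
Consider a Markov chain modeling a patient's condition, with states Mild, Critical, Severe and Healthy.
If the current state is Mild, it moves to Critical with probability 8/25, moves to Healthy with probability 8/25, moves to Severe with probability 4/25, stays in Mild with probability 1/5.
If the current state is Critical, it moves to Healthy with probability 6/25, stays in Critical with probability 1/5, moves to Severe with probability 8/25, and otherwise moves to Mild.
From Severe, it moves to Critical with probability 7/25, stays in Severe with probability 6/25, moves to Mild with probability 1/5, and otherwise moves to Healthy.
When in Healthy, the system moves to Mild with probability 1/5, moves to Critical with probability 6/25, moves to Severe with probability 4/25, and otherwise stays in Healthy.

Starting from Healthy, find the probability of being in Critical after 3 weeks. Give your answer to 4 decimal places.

0.2551

Propagate the distribution vector 3 weeks from Healthy.
After 0 weeks: (0.0000, 0.0000, 0.0000, 1.0000)
After 1 week: (0.2000, 0.2400, 0.1600, 0.4000)
After 2 weeks: (0.2096, 0.2528, 0.2112, 0.3264)
After 3 weeks: (0.2101, 0.2551, 0.2173, 0.3174)
P(in Critical after 3 weeks) = 0.2551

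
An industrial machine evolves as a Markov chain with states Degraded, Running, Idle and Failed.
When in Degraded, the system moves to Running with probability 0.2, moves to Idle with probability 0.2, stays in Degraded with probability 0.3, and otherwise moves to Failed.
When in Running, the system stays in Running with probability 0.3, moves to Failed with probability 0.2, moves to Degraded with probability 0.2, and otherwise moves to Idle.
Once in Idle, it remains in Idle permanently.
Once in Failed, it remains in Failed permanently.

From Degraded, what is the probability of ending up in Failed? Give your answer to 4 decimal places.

Let h(s) be the probability of absorption at Failed starting from transient state s. Then h(Failed) = 1 and h(Idle) = 0. By first-step analysis:
h(Degraded) = 0.3·h(Degraded) + 0.2·h(Running) + 0.2·0 + 0.3·1
h(Running) = 0.2·h(Degraded) + 0.3·h(Running) + 0.3·0 + 0.2·1
Solving: h(Degraded) = 0.5556, h(Running) = 0.4444.
Starting from Degraded, the probability is 0.5556.

0.5556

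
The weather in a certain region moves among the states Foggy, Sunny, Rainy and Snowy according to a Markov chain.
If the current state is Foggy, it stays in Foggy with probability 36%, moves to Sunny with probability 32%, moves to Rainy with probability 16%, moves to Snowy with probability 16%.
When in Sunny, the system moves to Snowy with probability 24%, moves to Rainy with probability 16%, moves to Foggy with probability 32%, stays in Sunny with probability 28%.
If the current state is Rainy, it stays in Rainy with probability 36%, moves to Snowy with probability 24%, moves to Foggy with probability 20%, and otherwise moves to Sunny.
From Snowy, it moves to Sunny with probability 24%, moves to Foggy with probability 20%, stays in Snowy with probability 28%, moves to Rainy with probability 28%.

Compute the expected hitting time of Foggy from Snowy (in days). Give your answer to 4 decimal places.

4.3738

Let t(s) be the expected number of days to first reach Foggy from state s, with t(Foggy) = 0. Conditioning on the first day:
t(Sunny) = 1 + 0.28·t(Sunny) + 0.16·t(Rainy) + 0.24·t(Snowy)
t(Rainy) = 1 + 0.2·t(Sunny) + 0.36·t(Rainy) + 0.24·t(Snowy)
t(Snowy) = 1 + 0.24·t(Sunny) + 0.28·t(Rainy) + 0.28·t(Snowy)
Solving: t(Sunny) = 3.8241, t(Rainy) = 4.3977, t(Snowy) = 4.3738.
Expected days from Snowy to Foggy: 4.3738.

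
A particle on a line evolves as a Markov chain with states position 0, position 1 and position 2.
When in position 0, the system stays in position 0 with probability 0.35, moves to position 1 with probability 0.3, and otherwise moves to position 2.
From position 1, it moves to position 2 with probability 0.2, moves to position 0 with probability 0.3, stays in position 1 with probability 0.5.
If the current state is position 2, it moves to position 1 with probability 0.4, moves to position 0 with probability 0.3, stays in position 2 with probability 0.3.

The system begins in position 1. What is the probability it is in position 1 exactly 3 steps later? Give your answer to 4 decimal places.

Propagate the distribution vector 3 steps from position 1.
After 0 steps: (0.0000, 1.0000, 0.0000)
After 1 step: (0.3000, 0.5000, 0.2000)
After 2 steps: (0.3150, 0.4200, 0.2650)
After 3 steps: (0.3158, 0.4105, 0.2738)
P(in position 1 after 3 steps) = 0.4105

0.4105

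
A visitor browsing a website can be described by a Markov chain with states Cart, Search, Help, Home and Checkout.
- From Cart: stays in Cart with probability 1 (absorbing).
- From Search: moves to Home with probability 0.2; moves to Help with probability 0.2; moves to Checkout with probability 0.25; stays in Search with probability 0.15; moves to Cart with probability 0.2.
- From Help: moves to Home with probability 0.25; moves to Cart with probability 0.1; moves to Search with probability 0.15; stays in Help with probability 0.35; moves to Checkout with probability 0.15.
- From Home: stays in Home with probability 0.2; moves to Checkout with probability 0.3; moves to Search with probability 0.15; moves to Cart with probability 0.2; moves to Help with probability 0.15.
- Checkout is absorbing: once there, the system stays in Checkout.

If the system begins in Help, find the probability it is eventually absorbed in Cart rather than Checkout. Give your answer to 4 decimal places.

Let h(s) be the probability of absorption at Cart starting from transient state s. Then h(Cart) = 1 and h(Checkout) = 0. By first-step analysis:
h(Search) = 0.2·1 + 0.15·h(Search) + 0.2·h(Help) + 0.2·h(Home) + 0.25·0
h(Help) = 0.1·1 + 0.15·h(Search) + 0.35·h(Help) + 0.25·h(Home) + 0.15·0
h(Home) = 0.2·1 + 0.15·h(Search) + 0.15·h(Help) + 0.2·h(Home) + 0.3·0
Solving: h(Search) = 0.4272, h(Help) = 0.4089, h(Home) = 0.4068.
Starting from Help, the probability is 0.4089.

0.4089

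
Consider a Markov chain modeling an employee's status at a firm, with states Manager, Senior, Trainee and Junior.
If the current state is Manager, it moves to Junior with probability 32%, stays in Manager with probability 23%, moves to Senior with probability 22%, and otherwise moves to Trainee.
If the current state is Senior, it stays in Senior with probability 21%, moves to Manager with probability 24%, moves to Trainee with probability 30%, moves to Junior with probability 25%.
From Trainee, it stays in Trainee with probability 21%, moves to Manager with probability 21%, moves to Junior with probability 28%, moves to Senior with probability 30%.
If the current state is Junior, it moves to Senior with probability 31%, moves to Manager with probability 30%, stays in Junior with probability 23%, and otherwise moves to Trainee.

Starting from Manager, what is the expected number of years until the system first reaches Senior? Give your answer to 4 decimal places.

3.8137

Let t(s) be the expected number of years to first reach Senior from state s, with t(Senior) = 0. Conditioning on the first year:
t(Manager) = 1 + 0.23·t(Manager) + 0.23·t(Trainee) + 0.32·t(Junior)
t(Trainee) = 1 + 0.21·t(Manager) + 0.21·t(Trainee) + 0.28·t(Junior)
t(Junior) = 1 + 0.3·t(Manager) + 0.16·t(Trainee) + 0.23·t(Junior)
Solving: t(Manager) = 3.8137, t(Trainee) = 3.5262, t(Junior) = 3.5173.
Expected years from Manager to Senior: 3.8137.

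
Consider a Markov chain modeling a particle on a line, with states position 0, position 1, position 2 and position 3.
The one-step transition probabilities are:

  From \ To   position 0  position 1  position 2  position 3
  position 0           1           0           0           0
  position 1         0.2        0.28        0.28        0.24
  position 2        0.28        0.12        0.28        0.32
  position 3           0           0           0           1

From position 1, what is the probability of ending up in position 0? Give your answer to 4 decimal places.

0.4587

Let h(s) be the probability of absorption at position 0 starting from transient state s. Then h(position 0) = 1 and h(position 3) = 0. By first-step analysis:
h(position 1) = 0.2·1 + 0.28·h(position 1) + 0.28·h(position 2) + 0.24·0
h(position 2) = 0.28·1 + 0.12·h(position 1) + 0.28·h(position 2) + 0.32·0
Solving: h(position 1) = 0.4587, h(position 2) = 0.4653.
Starting from position 1, the probability is 0.4587.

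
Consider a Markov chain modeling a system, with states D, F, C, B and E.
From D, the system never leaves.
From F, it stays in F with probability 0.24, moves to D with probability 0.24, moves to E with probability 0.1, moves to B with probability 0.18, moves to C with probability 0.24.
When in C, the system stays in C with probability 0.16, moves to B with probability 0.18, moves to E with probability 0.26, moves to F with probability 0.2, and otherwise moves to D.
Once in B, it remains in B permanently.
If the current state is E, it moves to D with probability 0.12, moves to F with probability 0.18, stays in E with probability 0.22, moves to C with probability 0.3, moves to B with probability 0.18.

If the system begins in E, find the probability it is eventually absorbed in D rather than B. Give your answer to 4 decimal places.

Let h(s) be the probability of absorption at D starting from transient state s. Then h(D) = 1 and h(B) = 0. By first-step analysis:
h(F) = 0.24·1 + 0.24·h(F) + 0.24·h(C) + 0.18·0 + 0.1·h(E)
h(C) = 0.2·1 + 0.2·h(F) + 0.16·h(C) + 0.18·0 + 0.26·h(E)
h(E) = 0.12·1 + 0.18·h(F) + 0.3·h(C) + 0.18·0 + 0.22·h(E)
Solving: h(F) = 0.5409, h(C) = 0.5144, h(E) = 0.4765.
Starting from E, the probability is 0.4765.

0.4765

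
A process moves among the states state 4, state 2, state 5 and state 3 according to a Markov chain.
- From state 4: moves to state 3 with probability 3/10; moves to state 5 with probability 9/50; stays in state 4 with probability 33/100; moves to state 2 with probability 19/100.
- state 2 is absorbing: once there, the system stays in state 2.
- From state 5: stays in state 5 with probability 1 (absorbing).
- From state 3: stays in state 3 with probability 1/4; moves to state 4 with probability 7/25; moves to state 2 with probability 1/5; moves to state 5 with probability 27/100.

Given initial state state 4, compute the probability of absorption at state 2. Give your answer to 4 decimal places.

Let h(s) be the probability of absorption at state 2 starting from transient state s. Then h(state 2) = 1 and h(state 5) = 0. By first-step analysis:
h(state 4) = 0.33·h(state 4) + 0.19·1 + 0.18·0 + 0.3·h(state 3)
h(state 3) = 0.28·h(state 4) + 0.2·1 + 0.27·0 + 0.25·h(state 3)
Solving: h(state 4) = 0.4839, h(state 3) = 0.4473.
Starting from state 4, the probability is 0.4839.

0.4839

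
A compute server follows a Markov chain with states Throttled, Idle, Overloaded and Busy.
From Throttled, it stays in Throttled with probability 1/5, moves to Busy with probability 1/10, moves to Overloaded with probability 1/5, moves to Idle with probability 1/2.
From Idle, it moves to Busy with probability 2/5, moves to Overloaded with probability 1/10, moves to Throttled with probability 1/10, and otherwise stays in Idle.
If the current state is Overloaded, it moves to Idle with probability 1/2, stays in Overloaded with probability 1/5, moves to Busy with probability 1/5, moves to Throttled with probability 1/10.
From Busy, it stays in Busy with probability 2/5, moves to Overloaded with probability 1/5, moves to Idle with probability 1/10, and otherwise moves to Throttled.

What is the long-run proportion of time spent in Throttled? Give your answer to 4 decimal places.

Let the stationary distribution be π with π = πP and π_1 + π_2 + π_3 + π_4 = 1.
π_1 = 0.2·π_1 + 0.1·π_2 + 0.1·π_3 + 0.3·π_4
π_2 = 0.5·π_1 + 0.4·π_2 + 0.5·π_3 + 0.1·π_4
π_3 = 0.2·π_1 + 0.1·π_2 + 0.2·π_3 + 0.2·π_4
Solving with the normalization constraint gives π = (0.1806, 0.3409, 0.1659, 0.3126).
So the stationary probability of Throttled is 0.1806.

0.1806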